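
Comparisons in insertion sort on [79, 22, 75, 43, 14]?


Algorithm: insertion sort
Input: [79, 22, 75, 43, 14]
Sorted: [14, 22, 43, 75, 79]

10


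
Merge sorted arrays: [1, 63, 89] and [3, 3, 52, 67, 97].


Take 1 from A
Take 3 from B
Take 3 from B
Take 52 from B
Take 63 from A
Take 67 from B
Take 89 from A

Merged: [1, 3, 3, 52, 63, 67, 89, 97]


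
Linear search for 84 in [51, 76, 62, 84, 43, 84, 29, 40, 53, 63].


i=0: 51!=84
i=1: 76!=84
i=2: 62!=84
i=3: 84==84 found!

Found at 3, 4 comps


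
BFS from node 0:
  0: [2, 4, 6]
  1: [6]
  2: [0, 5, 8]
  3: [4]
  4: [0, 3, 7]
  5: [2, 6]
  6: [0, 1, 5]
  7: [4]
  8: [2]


Visit 0, enqueue [2, 4, 6]
Visit 2, enqueue [5, 8]
Visit 4, enqueue [3, 7]
Visit 6, enqueue [1]
Visit 5, enqueue []
Visit 8, enqueue []
Visit 3, enqueue []
Visit 7, enqueue []
Visit 1, enqueue []

BFS order: [0, 2, 4, 6, 5, 8, 3, 7, 1]


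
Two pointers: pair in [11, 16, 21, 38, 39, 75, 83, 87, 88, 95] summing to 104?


lo=0(11)+hi=9(95)=106
lo=0(11)+hi=8(88)=99
lo=1(16)+hi=8(88)=104

Yes: 16+88=104


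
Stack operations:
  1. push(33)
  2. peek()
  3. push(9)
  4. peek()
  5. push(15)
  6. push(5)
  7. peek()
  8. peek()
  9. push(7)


push(33) -> [33]
peek()->33
push(9) -> [33, 9]
peek()->9
push(15) -> [33, 9, 15]
push(5) -> [33, 9, 15, 5]
peek()->5
peek()->5
push(7) -> [33, 9, 15, 5, 7]

Final stack: [33, 9, 15, 5, 7]


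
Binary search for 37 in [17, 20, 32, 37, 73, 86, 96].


Step 1: lo=0, hi=6, mid=3, val=37

Found at index 3


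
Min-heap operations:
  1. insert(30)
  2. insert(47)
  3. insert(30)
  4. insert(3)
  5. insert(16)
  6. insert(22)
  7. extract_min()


insert(30) -> [30]
insert(47) -> [30, 47]
insert(30) -> [30, 47, 30]
insert(3) -> [3, 30, 30, 47]
insert(16) -> [3, 16, 30, 47, 30]
insert(22) -> [3, 16, 22, 47, 30, 30]
extract_min()->3, [16, 30, 22, 47, 30]

Final heap: [16, 30, 22, 47, 30]


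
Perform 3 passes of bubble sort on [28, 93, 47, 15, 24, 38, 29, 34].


Initial: [28, 93, 47, 15, 24, 38, 29, 34]
Pass 1: [28, 47, 15, 24, 38, 29, 34, 93] (6 swaps)
Pass 2: [28, 15, 24, 38, 29, 34, 47, 93] (5 swaps)
Pass 3: [15, 24, 28, 29, 34, 38, 47, 93] (4 swaps)

After 3 passes: [15, 24, 28, 29, 34, 38, 47, 93]


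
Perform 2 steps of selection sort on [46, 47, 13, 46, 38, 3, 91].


Initial: [46, 47, 13, 46, 38, 3, 91]
Step 1: min=3 at 5
  Swap: [3, 47, 13, 46, 38, 46, 91]
Step 2: min=13 at 2
  Swap: [3, 13, 47, 46, 38, 46, 91]

After 2 steps: [3, 13, 47, 46, 38, 46, 91]


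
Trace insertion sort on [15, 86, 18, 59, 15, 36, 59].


Initial: [15, 86, 18, 59, 15, 36, 59]
Insert 86: [15, 86, 18, 59, 15, 36, 59]
Insert 18: [15, 18, 86, 59, 15, 36, 59]
Insert 59: [15, 18, 59, 86, 15, 36, 59]
Insert 15: [15, 15, 18, 59, 86, 36, 59]
Insert 36: [15, 15, 18, 36, 59, 86, 59]
Insert 59: [15, 15, 18, 36, 59, 59, 86]

Sorted: [15, 15, 18, 36, 59, 59, 86]


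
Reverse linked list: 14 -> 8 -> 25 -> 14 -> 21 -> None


Step 1: curr=14, set curr.next=prev(None) | reversed so far: 14
Step 2: curr=8, set curr.next=prev(14) | reversed so far: 8 -> 14
Step 3: curr=25, set curr.next=prev(8) | reversed so far: 25 -> 8 -> 14
Step 4: curr=14, set curr.next=prev(25) | reversed so far: 14 -> 25 -> 8 -> 14
Step 5: curr=21, set curr.next=prev(14) | reversed so far: 21 -> 14 -> 25 -> 8 -> 14

21 -> 14 -> 25 -> 8 -> 14 -> None


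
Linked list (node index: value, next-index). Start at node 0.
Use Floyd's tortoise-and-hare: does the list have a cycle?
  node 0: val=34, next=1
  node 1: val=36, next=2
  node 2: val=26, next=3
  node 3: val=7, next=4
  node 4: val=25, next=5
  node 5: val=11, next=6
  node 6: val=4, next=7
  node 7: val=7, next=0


Floyd's tortoise (slow, +1) and hare (fast, +2):
  init: slow=0, fast=0
  step 1: slow=1, fast=2
  step 2: slow=2, fast=4
  step 3: slow=3, fast=6
  step 4: slow=4, fast=0
  step 5: slow=5, fast=2
  step 6: slow=6, fast=4
  step 7: slow=7, fast=6
  step 8: slow=0, fast=0
  slow == fast at node 0: cycle detected

Cycle: yes


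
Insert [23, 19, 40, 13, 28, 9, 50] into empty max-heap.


Insert 23: [23]
Insert 19: [23, 19]
Insert 40: [40, 19, 23]
Insert 13: [40, 19, 23, 13]
Insert 28: [40, 28, 23, 13, 19]
Insert 9: [40, 28, 23, 13, 19, 9]
Insert 50: [50, 28, 40, 13, 19, 9, 23]

Final heap: [50, 28, 40, 13, 19, 9, 23]


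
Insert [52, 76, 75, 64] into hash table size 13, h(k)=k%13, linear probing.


Insert 52: h=0 -> slot 0
Insert 76: h=11 -> slot 11
Insert 75: h=10 -> slot 10
Insert 64: h=12 -> slot 12

Table: [52, None, None, None, None, None, None, None, None, None, 75, 76, 64]


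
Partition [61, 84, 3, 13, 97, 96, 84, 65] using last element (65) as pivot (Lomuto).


Pivot: 65
  61 <= 65: advance i (no swap)
  3 <= 65: swap -> [61, 3, 84, 13, 97, 96, 84, 65]
  13 <= 65: swap -> [61, 3, 13, 84, 97, 96, 84, 65]
Place pivot at 3: [61, 3, 13, 65, 97, 96, 84, 84]

Partitioned: [61, 3, 13, 65, 97, 96, 84, 84]


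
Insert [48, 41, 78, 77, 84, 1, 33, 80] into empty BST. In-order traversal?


Insert 48: root
Insert 41: L from 48
Insert 78: R from 48
Insert 77: R from 48 -> L from 78
Insert 84: R from 48 -> R from 78
Insert 1: L from 48 -> L from 41
Insert 33: L from 48 -> L from 41 -> R from 1
Insert 80: R from 48 -> R from 78 -> L from 84

In-order: [1, 33, 41, 48, 77, 78, 80, 84]


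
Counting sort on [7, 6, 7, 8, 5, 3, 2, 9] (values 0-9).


Input: [7, 6, 7, 8, 5, 3, 2, 9]
Counts: [0, 0, 1, 1, 0, 1, 1, 2, 1, 1]

Sorted: [2, 3, 5, 6, 7, 7, 8, 9]


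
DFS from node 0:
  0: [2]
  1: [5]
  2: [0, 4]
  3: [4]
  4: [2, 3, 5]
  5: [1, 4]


Visit 0, push [2]
Visit 2, push [4]
Visit 4, push [5, 3]
Visit 3, push []
Visit 5, push [1]
Visit 1, push []

DFS order: [0, 2, 4, 3, 5, 1]


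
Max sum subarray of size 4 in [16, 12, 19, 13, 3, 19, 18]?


[0:4]: 60
[1:5]: 47
[2:6]: 54
[3:7]: 53

Max: 60 at [0:4]


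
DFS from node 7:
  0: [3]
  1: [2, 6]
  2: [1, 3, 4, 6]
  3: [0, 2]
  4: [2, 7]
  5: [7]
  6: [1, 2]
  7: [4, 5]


Visit 7, push [5, 4]
Visit 4, push [2]
Visit 2, push [6, 3, 1]
Visit 1, push [6]
Visit 6, push []
Visit 3, push [0]
Visit 0, push []
Visit 5, push []

DFS order: [7, 4, 2, 1, 6, 3, 0, 5]


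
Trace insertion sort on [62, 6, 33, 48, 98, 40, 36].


Initial: [62, 6, 33, 48, 98, 40, 36]
Insert 6: [6, 62, 33, 48, 98, 40, 36]
Insert 33: [6, 33, 62, 48, 98, 40, 36]
Insert 48: [6, 33, 48, 62, 98, 40, 36]
Insert 98: [6, 33, 48, 62, 98, 40, 36]
Insert 40: [6, 33, 40, 48, 62, 98, 36]
Insert 36: [6, 33, 36, 40, 48, 62, 98]

Sorted: [6, 33, 36, 40, 48, 62, 98]


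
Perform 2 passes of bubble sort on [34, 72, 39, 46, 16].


Initial: [34, 72, 39, 46, 16]
Pass 1: [34, 39, 46, 16, 72] (3 swaps)
Pass 2: [34, 39, 16, 46, 72] (1 swaps)

After 2 passes: [34, 39, 16, 46, 72]


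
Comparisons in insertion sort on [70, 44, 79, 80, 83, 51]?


Algorithm: insertion sort
Input: [70, 44, 79, 80, 83, 51]
Sorted: [44, 51, 70, 79, 80, 83]

9


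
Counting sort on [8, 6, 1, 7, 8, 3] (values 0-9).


Input: [8, 6, 1, 7, 8, 3]
Counts: [0, 1, 0, 1, 0, 0, 1, 1, 2, 0]

Sorted: [1, 3, 6, 7, 8, 8]


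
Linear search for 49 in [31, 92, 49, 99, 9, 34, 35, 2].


i=0: 31!=49
i=1: 92!=49
i=2: 49==49 found!

Found at 2, 3 comps


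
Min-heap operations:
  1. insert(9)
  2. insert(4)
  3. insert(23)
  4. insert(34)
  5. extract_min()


insert(9) -> [9]
insert(4) -> [4, 9]
insert(23) -> [4, 9, 23]
insert(34) -> [4, 9, 23, 34]
extract_min()->4, [9, 34, 23]

Final heap: [9, 34, 23]


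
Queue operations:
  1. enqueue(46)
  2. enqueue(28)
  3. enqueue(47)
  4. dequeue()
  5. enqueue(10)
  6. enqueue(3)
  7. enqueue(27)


enqueue(46) -> [46]
enqueue(28) -> [46, 28]
enqueue(47) -> [46, 28, 47]
dequeue()->46, [28, 47]
enqueue(10) -> [28, 47, 10]
enqueue(3) -> [28, 47, 10, 3]
enqueue(27) -> [28, 47, 10, 3, 27]

Final queue: [28, 47, 10, 3, 27]


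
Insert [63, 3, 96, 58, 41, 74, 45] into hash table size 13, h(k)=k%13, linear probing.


Insert 63: h=11 -> slot 11
Insert 3: h=3 -> slot 3
Insert 96: h=5 -> slot 5
Insert 58: h=6 -> slot 6
Insert 41: h=2 -> slot 2
Insert 74: h=9 -> slot 9
Insert 45: h=6, 1 probes -> slot 7

Table: [None, None, 41, 3, None, 96, 58, 45, None, 74, None, 63, None]


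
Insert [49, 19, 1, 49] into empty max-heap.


Insert 49: [49]
Insert 19: [49, 19]
Insert 1: [49, 19, 1]
Insert 49: [49, 49, 1, 19]

Final heap: [49, 49, 1, 19]


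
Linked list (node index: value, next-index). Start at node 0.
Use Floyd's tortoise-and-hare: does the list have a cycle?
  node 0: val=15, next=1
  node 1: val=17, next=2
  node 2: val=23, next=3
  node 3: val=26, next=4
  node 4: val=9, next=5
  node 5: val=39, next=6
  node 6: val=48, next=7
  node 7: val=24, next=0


Floyd's tortoise (slow, +1) and hare (fast, +2):
  init: slow=0, fast=0
  step 1: slow=1, fast=2
  step 2: slow=2, fast=4
  step 3: slow=3, fast=6
  step 4: slow=4, fast=0
  step 5: slow=5, fast=2
  step 6: slow=6, fast=4
  step 7: slow=7, fast=6
  step 8: slow=0, fast=0
  slow == fast at node 0: cycle detected

Cycle: yes


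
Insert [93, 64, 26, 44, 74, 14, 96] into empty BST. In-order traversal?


Insert 93: root
Insert 64: L from 93
Insert 26: L from 93 -> L from 64
Insert 44: L from 93 -> L from 64 -> R from 26
Insert 74: L from 93 -> R from 64
Insert 14: L from 93 -> L from 64 -> L from 26
Insert 96: R from 93

In-order: [14, 26, 44, 64, 74, 93, 96]


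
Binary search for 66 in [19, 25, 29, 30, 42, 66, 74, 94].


Step 1: lo=0, hi=7, mid=3, val=30
Step 2: lo=4, hi=7, mid=5, val=66

Found at index 5


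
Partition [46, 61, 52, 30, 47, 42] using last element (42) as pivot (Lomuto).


Pivot: 42
  30 <= 42: swap -> [30, 61, 52, 46, 47, 42]
Place pivot at 1: [30, 42, 52, 46, 47, 61]

Partitioned: [30, 42, 52, 46, 47, 61]


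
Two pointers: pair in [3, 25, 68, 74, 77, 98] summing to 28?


lo=0(3)+hi=5(98)=101
lo=0(3)+hi=4(77)=80
lo=0(3)+hi=3(74)=77
lo=0(3)+hi=2(68)=71
lo=0(3)+hi=1(25)=28

Yes: 3+25=28


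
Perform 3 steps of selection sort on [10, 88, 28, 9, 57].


Initial: [10, 88, 28, 9, 57]
Step 1: min=9 at 3
  Swap: [9, 88, 28, 10, 57]
Step 2: min=10 at 3
  Swap: [9, 10, 28, 88, 57]
Step 3: min=28 at 2
  Swap: [9, 10, 28, 88, 57]

After 3 steps: [9, 10, 28, 88, 57]


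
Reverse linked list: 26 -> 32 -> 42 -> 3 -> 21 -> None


Step 1: curr=26, set curr.next=prev(None) | reversed so far: 26
Step 2: curr=32, set curr.next=prev(26) | reversed so far: 32 -> 26
Step 3: curr=42, set curr.next=prev(32) | reversed so far: 42 -> 32 -> 26
Step 4: curr=3, set curr.next=prev(42) | reversed so far: 3 -> 42 -> 32 -> 26
Step 5: curr=21, set curr.next=prev(3) | reversed so far: 21 -> 3 -> 42 -> 32 -> 26

21 -> 3 -> 42 -> 32 -> 26 -> None


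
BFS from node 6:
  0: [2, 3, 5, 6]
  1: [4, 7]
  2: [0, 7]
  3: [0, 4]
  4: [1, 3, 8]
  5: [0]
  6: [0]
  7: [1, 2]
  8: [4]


Visit 6, enqueue [0]
Visit 0, enqueue [2, 3, 5]
Visit 2, enqueue [7]
Visit 3, enqueue [4]
Visit 5, enqueue []
Visit 7, enqueue [1]
Visit 4, enqueue [8]
Visit 1, enqueue []
Visit 8, enqueue []

BFS order: [6, 0, 2, 3, 5, 7, 4, 1, 8]


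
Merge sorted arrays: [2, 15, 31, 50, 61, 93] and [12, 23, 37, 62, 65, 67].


Take 2 from A
Take 12 from B
Take 15 from A
Take 23 from B
Take 31 from A
Take 37 from B
Take 50 from A
Take 61 from A
Take 62 from B
Take 65 from B
Take 67 from B

Merged: [2, 12, 15, 23, 31, 37, 50, 61, 62, 65, 67, 93]


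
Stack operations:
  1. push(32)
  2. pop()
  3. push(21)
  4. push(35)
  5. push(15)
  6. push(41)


push(32) -> [32]
pop()->32, []
push(21) -> [21]
push(35) -> [21, 35]
push(15) -> [21, 35, 15]
push(41) -> [21, 35, 15, 41]

Final stack: [21, 35, 15, 41]


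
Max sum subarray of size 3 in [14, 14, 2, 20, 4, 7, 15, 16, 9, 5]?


[0:3]: 30
[1:4]: 36
[2:5]: 26
[3:6]: 31
[4:7]: 26
[5:8]: 38
[6:9]: 40
[7:10]: 30

Max: 40 at [6:9]


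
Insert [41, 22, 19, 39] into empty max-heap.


Insert 41: [41]
Insert 22: [41, 22]
Insert 19: [41, 22, 19]
Insert 39: [41, 39, 19, 22]

Final heap: [41, 39, 19, 22]


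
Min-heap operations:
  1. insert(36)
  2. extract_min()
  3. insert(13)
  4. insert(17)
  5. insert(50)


insert(36) -> [36]
extract_min()->36, []
insert(13) -> [13]
insert(17) -> [13, 17]
insert(50) -> [13, 17, 50]

Final heap: [13, 17, 50]


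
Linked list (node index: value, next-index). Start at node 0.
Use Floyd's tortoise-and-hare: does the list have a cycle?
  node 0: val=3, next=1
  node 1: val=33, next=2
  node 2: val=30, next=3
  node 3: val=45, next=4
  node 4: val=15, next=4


Floyd's tortoise (slow, +1) and hare (fast, +2):
  init: slow=0, fast=0
  step 1: slow=1, fast=2
  step 2: slow=2, fast=4
  step 3: slow=3, fast=4
  step 4: slow=4, fast=4
  slow == fast at node 4: cycle detected

Cycle: yes


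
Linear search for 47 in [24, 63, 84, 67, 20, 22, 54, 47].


i=0: 24!=47
i=1: 63!=47
i=2: 84!=47
i=3: 67!=47
i=4: 20!=47
i=5: 22!=47
i=6: 54!=47
i=7: 47==47 found!

Found at 7, 8 comps


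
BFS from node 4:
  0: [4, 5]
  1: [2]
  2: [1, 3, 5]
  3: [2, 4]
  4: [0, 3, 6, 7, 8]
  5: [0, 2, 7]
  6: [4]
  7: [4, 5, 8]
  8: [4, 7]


Visit 4, enqueue [0, 3, 6, 7, 8]
Visit 0, enqueue [5]
Visit 3, enqueue [2]
Visit 6, enqueue []
Visit 7, enqueue []
Visit 8, enqueue []
Visit 5, enqueue []
Visit 2, enqueue [1]
Visit 1, enqueue []

BFS order: [4, 0, 3, 6, 7, 8, 5, 2, 1]


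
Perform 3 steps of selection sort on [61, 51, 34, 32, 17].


Initial: [61, 51, 34, 32, 17]
Step 1: min=17 at 4
  Swap: [17, 51, 34, 32, 61]
Step 2: min=32 at 3
  Swap: [17, 32, 34, 51, 61]
Step 3: min=34 at 2
  Swap: [17, 32, 34, 51, 61]

After 3 steps: [17, 32, 34, 51, 61]


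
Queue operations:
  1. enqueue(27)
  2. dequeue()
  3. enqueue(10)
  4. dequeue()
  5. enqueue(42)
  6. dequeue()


enqueue(27) -> [27]
dequeue()->27, []
enqueue(10) -> [10]
dequeue()->10, []
enqueue(42) -> [42]
dequeue()->42, []

Final queue: []


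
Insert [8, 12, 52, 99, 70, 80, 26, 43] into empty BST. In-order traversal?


Insert 8: root
Insert 12: R from 8
Insert 52: R from 8 -> R from 12
Insert 99: R from 8 -> R from 12 -> R from 52
Insert 70: R from 8 -> R from 12 -> R from 52 -> L from 99
Insert 80: R from 8 -> R from 12 -> R from 52 -> L from 99 -> R from 70
Insert 26: R from 8 -> R from 12 -> L from 52
Insert 43: R from 8 -> R from 12 -> L from 52 -> R from 26

In-order: [8, 12, 26, 43, 52, 70, 80, 99]


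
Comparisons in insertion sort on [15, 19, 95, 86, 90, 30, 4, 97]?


Algorithm: insertion sort
Input: [15, 19, 95, 86, 90, 30, 4, 97]
Sorted: [4, 15, 19, 30, 86, 90, 95, 97]

17


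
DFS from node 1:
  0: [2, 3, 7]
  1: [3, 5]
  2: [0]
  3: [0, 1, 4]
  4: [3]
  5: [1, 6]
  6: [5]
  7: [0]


Visit 1, push [5, 3]
Visit 3, push [4, 0]
Visit 0, push [7, 2]
Visit 2, push []
Visit 7, push []
Visit 4, push []
Visit 5, push [6]
Visit 6, push []

DFS order: [1, 3, 0, 2, 7, 4, 5, 6]


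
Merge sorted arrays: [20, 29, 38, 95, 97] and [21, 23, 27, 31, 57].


Take 20 from A
Take 21 from B
Take 23 from B
Take 27 from B
Take 29 from A
Take 31 from B
Take 38 from A
Take 57 from B

Merged: [20, 21, 23, 27, 29, 31, 38, 57, 95, 97]


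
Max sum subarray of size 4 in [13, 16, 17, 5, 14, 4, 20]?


[0:4]: 51
[1:5]: 52
[2:6]: 40
[3:7]: 43

Max: 52 at [1:5]


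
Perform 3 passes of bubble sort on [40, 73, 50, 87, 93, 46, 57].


Initial: [40, 73, 50, 87, 93, 46, 57]
Pass 1: [40, 50, 73, 87, 46, 57, 93] (3 swaps)
Pass 2: [40, 50, 73, 46, 57, 87, 93] (2 swaps)
Pass 3: [40, 50, 46, 57, 73, 87, 93] (2 swaps)

After 3 passes: [40, 50, 46, 57, 73, 87, 93]


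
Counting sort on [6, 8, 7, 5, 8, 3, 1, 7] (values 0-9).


Input: [6, 8, 7, 5, 8, 3, 1, 7]
Counts: [0, 1, 0, 1, 0, 1, 1, 2, 2, 0]

Sorted: [1, 3, 5, 6, 7, 7, 8, 8]


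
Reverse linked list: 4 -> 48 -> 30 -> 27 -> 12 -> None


Step 1: curr=4, set curr.next=prev(None) | reversed so far: 4
Step 2: curr=48, set curr.next=prev(4) | reversed so far: 48 -> 4
Step 3: curr=30, set curr.next=prev(48) | reversed so far: 30 -> 48 -> 4
Step 4: curr=27, set curr.next=prev(30) | reversed so far: 27 -> 30 -> 48 -> 4
Step 5: curr=12, set curr.next=prev(27) | reversed so far: 12 -> 27 -> 30 -> 48 -> 4

12 -> 27 -> 30 -> 48 -> 4 -> None


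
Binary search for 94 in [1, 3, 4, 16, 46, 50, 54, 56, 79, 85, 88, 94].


Step 1: lo=0, hi=11, mid=5, val=50
Step 2: lo=6, hi=11, mid=8, val=79
Step 3: lo=9, hi=11, mid=10, val=88
Step 4: lo=11, hi=11, mid=11, val=94

Found at index 11


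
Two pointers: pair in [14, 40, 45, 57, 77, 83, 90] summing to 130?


lo=0(14)+hi=6(90)=104
lo=1(40)+hi=6(90)=130

Yes: 40+90=130


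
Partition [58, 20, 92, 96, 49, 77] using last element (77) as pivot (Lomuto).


Pivot: 77
  58 <= 77: advance i (no swap)
  20 <= 77: advance i (no swap)
  49 <= 77: swap -> [58, 20, 49, 96, 92, 77]
Place pivot at 3: [58, 20, 49, 77, 92, 96]

Partitioned: [58, 20, 49, 77, 92, 96]


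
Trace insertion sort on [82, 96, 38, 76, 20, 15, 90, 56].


Initial: [82, 96, 38, 76, 20, 15, 90, 56]
Insert 96: [82, 96, 38, 76, 20, 15, 90, 56]
Insert 38: [38, 82, 96, 76, 20, 15, 90, 56]
Insert 76: [38, 76, 82, 96, 20, 15, 90, 56]
Insert 20: [20, 38, 76, 82, 96, 15, 90, 56]
Insert 15: [15, 20, 38, 76, 82, 96, 90, 56]
Insert 90: [15, 20, 38, 76, 82, 90, 96, 56]
Insert 56: [15, 20, 38, 56, 76, 82, 90, 96]

Sorted: [15, 20, 38, 56, 76, 82, 90, 96]


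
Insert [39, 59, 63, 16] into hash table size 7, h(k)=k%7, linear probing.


Insert 39: h=4 -> slot 4
Insert 59: h=3 -> slot 3
Insert 63: h=0 -> slot 0
Insert 16: h=2 -> slot 2

Table: [63, None, 16, 59, 39, None, None]


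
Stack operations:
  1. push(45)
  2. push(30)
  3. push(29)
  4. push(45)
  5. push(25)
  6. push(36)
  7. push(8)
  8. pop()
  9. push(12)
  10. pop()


push(45) -> [45]
push(30) -> [45, 30]
push(29) -> [45, 30, 29]
push(45) -> [45, 30, 29, 45]
push(25) -> [45, 30, 29, 45, 25]
push(36) -> [45, 30, 29, 45, 25, 36]
push(8) -> [45, 30, 29, 45, 25, 36, 8]
pop()->8, [45, 30, 29, 45, 25, 36]
push(12) -> [45, 30, 29, 45, 25, 36, 12]
pop()->12, [45, 30, 29, 45, 25, 36]

Final stack: [45, 30, 29, 45, 25, 36]


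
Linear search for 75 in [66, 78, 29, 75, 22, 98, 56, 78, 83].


i=0: 66!=75
i=1: 78!=75
i=2: 29!=75
i=3: 75==75 found!

Found at 3, 4 comps


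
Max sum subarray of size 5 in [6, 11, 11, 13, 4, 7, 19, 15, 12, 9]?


[0:5]: 45
[1:6]: 46
[2:7]: 54
[3:8]: 58
[4:9]: 57
[5:10]: 62

Max: 62 at [5:10]


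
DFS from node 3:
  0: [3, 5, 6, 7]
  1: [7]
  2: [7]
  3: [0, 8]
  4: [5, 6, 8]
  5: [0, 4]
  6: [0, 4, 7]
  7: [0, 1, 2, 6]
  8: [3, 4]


Visit 3, push [8, 0]
Visit 0, push [7, 6, 5]
Visit 5, push [4]
Visit 4, push [8, 6]
Visit 6, push [7]
Visit 7, push [2, 1]
Visit 1, push []
Visit 2, push []
Visit 8, push []

DFS order: [3, 0, 5, 4, 6, 7, 1, 2, 8]


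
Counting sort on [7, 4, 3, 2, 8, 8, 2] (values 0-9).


Input: [7, 4, 3, 2, 8, 8, 2]
Counts: [0, 0, 2, 1, 1, 0, 0, 1, 2, 0]

Sorted: [2, 2, 3, 4, 7, 8, 8]


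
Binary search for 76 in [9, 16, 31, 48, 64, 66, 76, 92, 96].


Step 1: lo=0, hi=8, mid=4, val=64
Step 2: lo=5, hi=8, mid=6, val=76

Found at index 6


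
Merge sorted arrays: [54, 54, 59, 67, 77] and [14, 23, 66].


Take 14 from B
Take 23 from B
Take 54 from A
Take 54 from A
Take 59 from A
Take 66 from B

Merged: [14, 23, 54, 54, 59, 66, 67, 77]


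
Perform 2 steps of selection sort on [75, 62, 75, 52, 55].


Initial: [75, 62, 75, 52, 55]
Step 1: min=52 at 3
  Swap: [52, 62, 75, 75, 55]
Step 2: min=55 at 4
  Swap: [52, 55, 75, 75, 62]

After 2 steps: [52, 55, 75, 75, 62]


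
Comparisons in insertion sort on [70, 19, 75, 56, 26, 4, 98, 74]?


Algorithm: insertion sort
Input: [70, 19, 75, 56, 26, 4, 98, 74]
Sorted: [4, 19, 26, 56, 70, 74, 75, 98]

18


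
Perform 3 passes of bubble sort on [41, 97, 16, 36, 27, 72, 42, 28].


Initial: [41, 97, 16, 36, 27, 72, 42, 28]
Pass 1: [41, 16, 36, 27, 72, 42, 28, 97] (6 swaps)
Pass 2: [16, 36, 27, 41, 42, 28, 72, 97] (5 swaps)
Pass 3: [16, 27, 36, 41, 28, 42, 72, 97] (2 swaps)

After 3 passes: [16, 27, 36, 41, 28, 42, 72, 97]


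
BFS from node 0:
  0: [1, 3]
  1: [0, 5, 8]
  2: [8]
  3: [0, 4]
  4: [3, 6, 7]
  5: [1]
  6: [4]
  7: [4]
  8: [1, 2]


Visit 0, enqueue [1, 3]
Visit 1, enqueue [5, 8]
Visit 3, enqueue [4]
Visit 5, enqueue []
Visit 8, enqueue [2]
Visit 4, enqueue [6, 7]
Visit 2, enqueue []
Visit 6, enqueue []
Visit 7, enqueue []

BFS order: [0, 1, 3, 5, 8, 4, 2, 6, 7]


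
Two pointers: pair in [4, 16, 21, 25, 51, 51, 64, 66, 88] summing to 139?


lo=0(4)+hi=8(88)=92
lo=1(16)+hi=8(88)=104
lo=2(21)+hi=8(88)=109
lo=3(25)+hi=8(88)=113
lo=4(51)+hi=8(88)=139

Yes: 51+88=139


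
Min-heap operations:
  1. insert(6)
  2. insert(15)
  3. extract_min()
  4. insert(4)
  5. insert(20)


insert(6) -> [6]
insert(15) -> [6, 15]
extract_min()->6, [15]
insert(4) -> [4, 15]
insert(20) -> [4, 15, 20]

Final heap: [4, 15, 20]


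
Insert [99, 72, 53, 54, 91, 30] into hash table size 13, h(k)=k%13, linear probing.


Insert 99: h=8 -> slot 8
Insert 72: h=7 -> slot 7
Insert 53: h=1 -> slot 1
Insert 54: h=2 -> slot 2
Insert 91: h=0 -> slot 0
Insert 30: h=4 -> slot 4

Table: [91, 53, 54, None, 30, None, None, 72, 99, None, None, None, None]


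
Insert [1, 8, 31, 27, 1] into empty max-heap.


Insert 1: [1]
Insert 8: [8, 1]
Insert 31: [31, 1, 8]
Insert 27: [31, 27, 8, 1]
Insert 1: [31, 27, 8, 1, 1]

Final heap: [31, 27, 8, 1, 1]


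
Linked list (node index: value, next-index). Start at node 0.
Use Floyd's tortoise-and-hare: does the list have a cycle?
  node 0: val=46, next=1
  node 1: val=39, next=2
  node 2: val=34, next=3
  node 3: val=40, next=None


Floyd's tortoise (slow, +1) and hare (fast, +2):
  init: slow=0, fast=0
  step 1: slow=1, fast=2
  step 2: fast 2->3->None, no cycle

Cycle: no


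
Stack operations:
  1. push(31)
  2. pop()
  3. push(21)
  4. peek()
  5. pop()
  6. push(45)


push(31) -> [31]
pop()->31, []
push(21) -> [21]
peek()->21
pop()->21, []
push(45) -> [45]

Final stack: [45]


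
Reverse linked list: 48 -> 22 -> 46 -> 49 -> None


Step 1: curr=48, set curr.next=prev(None) | reversed so far: 48
Step 2: curr=22, set curr.next=prev(48) | reversed so far: 22 -> 48
Step 3: curr=46, set curr.next=prev(22) | reversed so far: 46 -> 22 -> 48
Step 4: curr=49, set curr.next=prev(46) | reversed so far: 49 -> 46 -> 22 -> 48

49 -> 46 -> 22 -> 48 -> None


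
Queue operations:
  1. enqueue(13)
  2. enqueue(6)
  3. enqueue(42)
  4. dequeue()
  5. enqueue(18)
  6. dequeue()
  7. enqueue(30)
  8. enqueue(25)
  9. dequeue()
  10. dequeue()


enqueue(13) -> [13]
enqueue(6) -> [13, 6]
enqueue(42) -> [13, 6, 42]
dequeue()->13, [6, 42]
enqueue(18) -> [6, 42, 18]
dequeue()->6, [42, 18]
enqueue(30) -> [42, 18, 30]
enqueue(25) -> [42, 18, 30, 25]
dequeue()->42, [18, 30, 25]
dequeue()->18, [30, 25]

Final queue: [30, 25]


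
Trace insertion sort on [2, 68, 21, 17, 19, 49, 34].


Initial: [2, 68, 21, 17, 19, 49, 34]
Insert 68: [2, 68, 21, 17, 19, 49, 34]
Insert 21: [2, 21, 68, 17, 19, 49, 34]
Insert 17: [2, 17, 21, 68, 19, 49, 34]
Insert 19: [2, 17, 19, 21, 68, 49, 34]
Insert 49: [2, 17, 19, 21, 49, 68, 34]
Insert 34: [2, 17, 19, 21, 34, 49, 68]

Sorted: [2, 17, 19, 21, 34, 49, 68]


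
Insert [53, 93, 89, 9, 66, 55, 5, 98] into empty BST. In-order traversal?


Insert 53: root
Insert 93: R from 53
Insert 89: R from 53 -> L from 93
Insert 9: L from 53
Insert 66: R from 53 -> L from 93 -> L from 89
Insert 55: R from 53 -> L from 93 -> L from 89 -> L from 66
Insert 5: L from 53 -> L from 9
Insert 98: R from 53 -> R from 93

In-order: [5, 9, 53, 55, 66, 89, 93, 98]


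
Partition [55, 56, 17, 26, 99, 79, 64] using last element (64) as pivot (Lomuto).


Pivot: 64
  55 <= 64: advance i (no swap)
  56 <= 64: advance i (no swap)
  17 <= 64: advance i (no swap)
  26 <= 64: advance i (no swap)
Place pivot at 4: [55, 56, 17, 26, 64, 79, 99]

Partitioned: [55, 56, 17, 26, 64, 79, 99]


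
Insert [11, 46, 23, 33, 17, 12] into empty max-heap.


Insert 11: [11]
Insert 46: [46, 11]
Insert 23: [46, 11, 23]
Insert 33: [46, 33, 23, 11]
Insert 17: [46, 33, 23, 11, 17]
Insert 12: [46, 33, 23, 11, 17, 12]

Final heap: [46, 33, 23, 11, 17, 12]


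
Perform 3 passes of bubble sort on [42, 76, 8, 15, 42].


Initial: [42, 76, 8, 15, 42]
Pass 1: [42, 8, 15, 42, 76] (3 swaps)
Pass 2: [8, 15, 42, 42, 76] (2 swaps)
Pass 3: [8, 15, 42, 42, 76] (0 swaps)

After 3 passes: [8, 15, 42, 42, 76]


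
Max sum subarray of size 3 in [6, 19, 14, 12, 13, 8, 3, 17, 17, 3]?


[0:3]: 39
[1:4]: 45
[2:5]: 39
[3:6]: 33
[4:7]: 24
[5:8]: 28
[6:9]: 37
[7:10]: 37

Max: 45 at [1:4]


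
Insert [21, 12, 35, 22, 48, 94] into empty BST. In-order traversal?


Insert 21: root
Insert 12: L from 21
Insert 35: R from 21
Insert 22: R from 21 -> L from 35
Insert 48: R from 21 -> R from 35
Insert 94: R from 21 -> R from 35 -> R from 48

In-order: [12, 21, 22, 35, 48, 94]


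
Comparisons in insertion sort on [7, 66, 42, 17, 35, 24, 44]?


Algorithm: insertion sort
Input: [7, 66, 42, 17, 35, 24, 44]
Sorted: [7, 17, 24, 35, 42, 44, 66]

15


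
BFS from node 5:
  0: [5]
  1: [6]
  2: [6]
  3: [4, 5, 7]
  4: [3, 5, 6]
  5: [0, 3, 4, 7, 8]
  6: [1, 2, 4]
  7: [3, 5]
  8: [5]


Visit 5, enqueue [0, 3, 4, 7, 8]
Visit 0, enqueue []
Visit 3, enqueue []
Visit 4, enqueue [6]
Visit 7, enqueue []
Visit 8, enqueue []
Visit 6, enqueue [1, 2]
Visit 1, enqueue []
Visit 2, enqueue []

BFS order: [5, 0, 3, 4, 7, 8, 6, 1, 2]


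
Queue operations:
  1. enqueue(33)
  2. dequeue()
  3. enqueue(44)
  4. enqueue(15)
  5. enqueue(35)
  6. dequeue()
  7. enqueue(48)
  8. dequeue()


enqueue(33) -> [33]
dequeue()->33, []
enqueue(44) -> [44]
enqueue(15) -> [44, 15]
enqueue(35) -> [44, 15, 35]
dequeue()->44, [15, 35]
enqueue(48) -> [15, 35, 48]
dequeue()->15, [35, 48]

Final queue: [35, 48]


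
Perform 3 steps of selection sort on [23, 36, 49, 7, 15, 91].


Initial: [23, 36, 49, 7, 15, 91]
Step 1: min=7 at 3
  Swap: [7, 36, 49, 23, 15, 91]
Step 2: min=15 at 4
  Swap: [7, 15, 49, 23, 36, 91]
Step 3: min=23 at 3
  Swap: [7, 15, 23, 49, 36, 91]

After 3 steps: [7, 15, 23, 49, 36, 91]


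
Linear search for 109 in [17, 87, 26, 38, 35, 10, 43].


i=0: 17!=109
i=1: 87!=109
i=2: 26!=109
i=3: 38!=109
i=4: 35!=109
i=5: 10!=109
i=6: 43!=109

Not found, 7 comps


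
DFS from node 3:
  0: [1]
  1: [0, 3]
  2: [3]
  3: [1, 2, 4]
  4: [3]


Visit 3, push [4, 2, 1]
Visit 1, push [0]
Visit 0, push []
Visit 2, push []
Visit 4, push []

DFS order: [3, 1, 0, 2, 4]


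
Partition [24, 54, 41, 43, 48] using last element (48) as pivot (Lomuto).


Pivot: 48
  24 <= 48: advance i (no swap)
  41 <= 48: swap -> [24, 41, 54, 43, 48]
  43 <= 48: swap -> [24, 41, 43, 54, 48]
Place pivot at 3: [24, 41, 43, 48, 54]

Partitioned: [24, 41, 43, 48, 54]


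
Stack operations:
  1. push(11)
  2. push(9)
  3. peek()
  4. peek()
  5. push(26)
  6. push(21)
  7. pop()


push(11) -> [11]
push(9) -> [11, 9]
peek()->9
peek()->9
push(26) -> [11, 9, 26]
push(21) -> [11, 9, 26, 21]
pop()->21, [11, 9, 26]

Final stack: [11, 9, 26]


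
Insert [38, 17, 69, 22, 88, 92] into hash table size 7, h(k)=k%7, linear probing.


Insert 38: h=3 -> slot 3
Insert 17: h=3, 1 probes -> slot 4
Insert 69: h=6 -> slot 6
Insert 22: h=1 -> slot 1
Insert 88: h=4, 1 probes -> slot 5
Insert 92: h=1, 1 probes -> slot 2

Table: [None, 22, 92, 38, 17, 88, 69]


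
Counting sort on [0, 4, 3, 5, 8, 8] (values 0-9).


Input: [0, 4, 3, 5, 8, 8]
Counts: [1, 0, 0, 1, 1, 1, 0, 0, 2, 0]

Sorted: [0, 3, 4, 5, 8, 8]


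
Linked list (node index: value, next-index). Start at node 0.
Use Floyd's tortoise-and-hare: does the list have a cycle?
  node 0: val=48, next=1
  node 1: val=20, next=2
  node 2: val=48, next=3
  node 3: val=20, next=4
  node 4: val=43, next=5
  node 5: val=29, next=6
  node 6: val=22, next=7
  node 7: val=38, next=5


Floyd's tortoise (slow, +1) and hare (fast, +2):
  init: slow=0, fast=0
  step 1: slow=1, fast=2
  step 2: slow=2, fast=4
  step 3: slow=3, fast=6
  step 4: slow=4, fast=5
  step 5: slow=5, fast=7
  step 6: slow=6, fast=6
  slow == fast at node 6: cycle detected

Cycle: yes


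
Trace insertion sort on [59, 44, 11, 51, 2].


Initial: [59, 44, 11, 51, 2]
Insert 44: [44, 59, 11, 51, 2]
Insert 11: [11, 44, 59, 51, 2]
Insert 51: [11, 44, 51, 59, 2]
Insert 2: [2, 11, 44, 51, 59]

Sorted: [2, 11, 44, 51, 59]


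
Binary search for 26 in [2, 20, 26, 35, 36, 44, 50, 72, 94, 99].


Step 1: lo=0, hi=9, mid=4, val=36
Step 2: lo=0, hi=3, mid=1, val=20
Step 3: lo=2, hi=3, mid=2, val=26

Found at index 2


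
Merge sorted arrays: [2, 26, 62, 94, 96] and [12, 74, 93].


Take 2 from A
Take 12 from B
Take 26 from A
Take 62 from A
Take 74 from B
Take 93 from B

Merged: [2, 12, 26, 62, 74, 93, 94, 96]


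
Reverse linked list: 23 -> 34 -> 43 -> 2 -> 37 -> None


Step 1: curr=23, set curr.next=prev(None) | reversed so far: 23
Step 2: curr=34, set curr.next=prev(23) | reversed so far: 34 -> 23
Step 3: curr=43, set curr.next=prev(34) | reversed so far: 43 -> 34 -> 23
Step 4: curr=2, set curr.next=prev(43) | reversed so far: 2 -> 43 -> 34 -> 23
Step 5: curr=37, set curr.next=prev(2) | reversed so far: 37 -> 2 -> 43 -> 34 -> 23

37 -> 2 -> 43 -> 34 -> 23 -> None


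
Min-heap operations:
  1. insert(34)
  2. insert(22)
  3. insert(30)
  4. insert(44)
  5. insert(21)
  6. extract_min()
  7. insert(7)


insert(34) -> [34]
insert(22) -> [22, 34]
insert(30) -> [22, 34, 30]
insert(44) -> [22, 34, 30, 44]
insert(21) -> [21, 22, 30, 44, 34]
extract_min()->21, [22, 34, 30, 44]
insert(7) -> [7, 22, 30, 44, 34]

Final heap: [7, 22, 30, 44, 34]


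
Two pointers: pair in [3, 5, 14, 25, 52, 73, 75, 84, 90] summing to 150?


lo=0(3)+hi=8(90)=93
lo=1(5)+hi=8(90)=95
lo=2(14)+hi=8(90)=104
lo=3(25)+hi=8(90)=115
lo=4(52)+hi=8(90)=142
lo=5(73)+hi=8(90)=163
lo=5(73)+hi=7(84)=157
lo=5(73)+hi=6(75)=148

No pair found


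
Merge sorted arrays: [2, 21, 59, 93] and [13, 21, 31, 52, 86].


Take 2 from A
Take 13 from B
Take 21 from A
Take 21 from B
Take 31 from B
Take 52 from B
Take 59 from A
Take 86 from B

Merged: [2, 13, 21, 21, 31, 52, 59, 86, 93]


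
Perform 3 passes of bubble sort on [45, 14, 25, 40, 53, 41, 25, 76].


Initial: [45, 14, 25, 40, 53, 41, 25, 76]
Pass 1: [14, 25, 40, 45, 41, 25, 53, 76] (5 swaps)
Pass 2: [14, 25, 40, 41, 25, 45, 53, 76] (2 swaps)
Pass 3: [14, 25, 40, 25, 41, 45, 53, 76] (1 swaps)

After 3 passes: [14, 25, 40, 25, 41, 45, 53, 76]


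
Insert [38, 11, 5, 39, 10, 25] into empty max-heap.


Insert 38: [38]
Insert 11: [38, 11]
Insert 5: [38, 11, 5]
Insert 39: [39, 38, 5, 11]
Insert 10: [39, 38, 5, 11, 10]
Insert 25: [39, 38, 25, 11, 10, 5]

Final heap: [39, 38, 25, 11, 10, 5]


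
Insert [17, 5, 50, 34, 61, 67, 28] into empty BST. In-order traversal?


Insert 17: root
Insert 5: L from 17
Insert 50: R from 17
Insert 34: R from 17 -> L from 50
Insert 61: R from 17 -> R from 50
Insert 67: R from 17 -> R from 50 -> R from 61
Insert 28: R from 17 -> L from 50 -> L from 34

In-order: [5, 17, 28, 34, 50, 61, 67]


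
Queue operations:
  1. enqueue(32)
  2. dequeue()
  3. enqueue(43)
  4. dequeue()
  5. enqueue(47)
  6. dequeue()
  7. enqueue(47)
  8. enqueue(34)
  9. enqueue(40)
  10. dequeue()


enqueue(32) -> [32]
dequeue()->32, []
enqueue(43) -> [43]
dequeue()->43, []
enqueue(47) -> [47]
dequeue()->47, []
enqueue(47) -> [47]
enqueue(34) -> [47, 34]
enqueue(40) -> [47, 34, 40]
dequeue()->47, [34, 40]

Final queue: [34, 40]


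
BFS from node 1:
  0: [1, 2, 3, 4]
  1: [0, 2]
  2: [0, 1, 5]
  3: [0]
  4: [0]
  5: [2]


Visit 1, enqueue [0, 2]
Visit 0, enqueue [3, 4]
Visit 2, enqueue [5]
Visit 3, enqueue []
Visit 4, enqueue []
Visit 5, enqueue []

BFS order: [1, 0, 2, 3, 4, 5]


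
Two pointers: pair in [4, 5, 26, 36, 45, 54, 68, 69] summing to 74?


lo=0(4)+hi=7(69)=73
lo=1(5)+hi=7(69)=74

Yes: 5+69=74


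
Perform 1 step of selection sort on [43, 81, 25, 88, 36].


Initial: [43, 81, 25, 88, 36]
Step 1: min=25 at 2
  Swap: [25, 81, 43, 88, 36]

After 1 step: [25, 81, 43, 88, 36]


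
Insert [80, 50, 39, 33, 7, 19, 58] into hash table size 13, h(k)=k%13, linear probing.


Insert 80: h=2 -> slot 2
Insert 50: h=11 -> slot 11
Insert 39: h=0 -> slot 0
Insert 33: h=7 -> slot 7
Insert 7: h=7, 1 probes -> slot 8
Insert 19: h=6 -> slot 6
Insert 58: h=6, 3 probes -> slot 9

Table: [39, None, 80, None, None, None, 19, 33, 7, 58, None, 50, None]


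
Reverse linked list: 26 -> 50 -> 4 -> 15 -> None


Step 1: curr=26, set curr.next=prev(None) | reversed so far: 26
Step 2: curr=50, set curr.next=prev(26) | reversed so far: 50 -> 26
Step 3: curr=4, set curr.next=prev(50) | reversed so far: 4 -> 50 -> 26
Step 4: curr=15, set curr.next=prev(4) | reversed so far: 15 -> 4 -> 50 -> 26

15 -> 4 -> 50 -> 26 -> None


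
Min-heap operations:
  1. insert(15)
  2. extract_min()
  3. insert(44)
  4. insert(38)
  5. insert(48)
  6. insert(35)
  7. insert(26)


insert(15) -> [15]
extract_min()->15, []
insert(44) -> [44]
insert(38) -> [38, 44]
insert(48) -> [38, 44, 48]
insert(35) -> [35, 38, 48, 44]
insert(26) -> [26, 35, 48, 44, 38]

Final heap: [26, 35, 48, 44, 38]


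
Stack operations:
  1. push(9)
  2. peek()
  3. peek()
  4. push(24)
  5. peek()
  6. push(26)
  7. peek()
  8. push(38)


push(9) -> [9]
peek()->9
peek()->9
push(24) -> [9, 24]
peek()->24
push(26) -> [9, 24, 26]
peek()->26
push(38) -> [9, 24, 26, 38]

Final stack: [9, 24, 26, 38]


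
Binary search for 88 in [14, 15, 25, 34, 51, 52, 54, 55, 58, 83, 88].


Step 1: lo=0, hi=10, mid=5, val=52
Step 2: lo=6, hi=10, mid=8, val=58
Step 3: lo=9, hi=10, mid=9, val=83
Step 4: lo=10, hi=10, mid=10, val=88

Found at index 10


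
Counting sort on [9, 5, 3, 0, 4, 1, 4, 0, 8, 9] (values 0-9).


Input: [9, 5, 3, 0, 4, 1, 4, 0, 8, 9]
Counts: [2, 1, 0, 1, 2, 1, 0, 0, 1, 2]

Sorted: [0, 0, 1, 3, 4, 4, 5, 8, 9, 9]


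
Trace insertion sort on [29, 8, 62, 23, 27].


Initial: [29, 8, 62, 23, 27]
Insert 8: [8, 29, 62, 23, 27]
Insert 62: [8, 29, 62, 23, 27]
Insert 23: [8, 23, 29, 62, 27]
Insert 27: [8, 23, 27, 29, 62]

Sorted: [8, 23, 27, 29, 62]


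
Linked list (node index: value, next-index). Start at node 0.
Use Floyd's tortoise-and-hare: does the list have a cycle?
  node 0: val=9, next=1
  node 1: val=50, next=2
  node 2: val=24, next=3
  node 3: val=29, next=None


Floyd's tortoise (slow, +1) and hare (fast, +2):
  init: slow=0, fast=0
  step 1: slow=1, fast=2
  step 2: fast 2->3->None, no cycle

Cycle: no


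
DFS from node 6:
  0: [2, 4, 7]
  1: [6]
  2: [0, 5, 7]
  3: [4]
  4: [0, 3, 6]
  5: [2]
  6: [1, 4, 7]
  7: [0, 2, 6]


Visit 6, push [7, 4, 1]
Visit 1, push []
Visit 4, push [3, 0]
Visit 0, push [7, 2]
Visit 2, push [7, 5]
Visit 5, push []
Visit 7, push []
Visit 3, push []

DFS order: [6, 1, 4, 0, 2, 5, 7, 3]


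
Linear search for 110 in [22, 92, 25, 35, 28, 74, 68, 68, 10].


i=0: 22!=110
i=1: 92!=110
i=2: 25!=110
i=3: 35!=110
i=4: 28!=110
i=5: 74!=110
i=6: 68!=110
i=7: 68!=110
i=8: 10!=110

Not found, 9 comps


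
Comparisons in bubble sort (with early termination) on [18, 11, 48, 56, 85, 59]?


Algorithm: bubble sort (with early termination)
Input: [18, 11, 48, 56, 85, 59]
Sorted: [11, 18, 48, 56, 59, 85]

9


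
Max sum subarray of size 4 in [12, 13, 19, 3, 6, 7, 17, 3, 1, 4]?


[0:4]: 47
[1:5]: 41
[2:6]: 35
[3:7]: 33
[4:8]: 33
[5:9]: 28
[6:10]: 25

Max: 47 at [0:4]


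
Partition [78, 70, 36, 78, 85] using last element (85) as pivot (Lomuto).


Pivot: 85
  78 <= 85: advance i (no swap)
  70 <= 85: advance i (no swap)
  36 <= 85: advance i (no swap)
  78 <= 85: advance i (no swap)
Place pivot at 4: [78, 70, 36, 78, 85]

Partitioned: [78, 70, 36, 78, 85]


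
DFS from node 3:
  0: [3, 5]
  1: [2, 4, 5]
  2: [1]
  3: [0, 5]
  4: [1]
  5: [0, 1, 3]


Visit 3, push [5, 0]
Visit 0, push [5]
Visit 5, push [1]
Visit 1, push [4, 2]
Visit 2, push []
Visit 4, push []

DFS order: [3, 0, 5, 1, 2, 4]


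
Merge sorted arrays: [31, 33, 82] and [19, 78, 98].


Take 19 from B
Take 31 from A
Take 33 from A
Take 78 from B
Take 82 from A

Merged: [19, 31, 33, 78, 82, 98]


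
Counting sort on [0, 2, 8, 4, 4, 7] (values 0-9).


Input: [0, 2, 8, 4, 4, 7]
Counts: [1, 0, 1, 0, 2, 0, 0, 1, 1, 0]

Sorted: [0, 2, 4, 4, 7, 8]


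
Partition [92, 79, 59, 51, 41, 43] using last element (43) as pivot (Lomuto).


Pivot: 43
  41 <= 43: swap -> [41, 79, 59, 51, 92, 43]
Place pivot at 1: [41, 43, 59, 51, 92, 79]

Partitioned: [41, 43, 59, 51, 92, 79]


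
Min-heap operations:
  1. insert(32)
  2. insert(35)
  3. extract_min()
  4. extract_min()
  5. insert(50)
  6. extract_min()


insert(32) -> [32]
insert(35) -> [32, 35]
extract_min()->32, [35]
extract_min()->35, []
insert(50) -> [50]
extract_min()->50, []

Final heap: []


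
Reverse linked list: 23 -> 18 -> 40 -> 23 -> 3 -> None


Step 1: curr=23, set curr.next=prev(None) | reversed so far: 23
Step 2: curr=18, set curr.next=prev(23) | reversed so far: 18 -> 23
Step 3: curr=40, set curr.next=prev(18) | reversed so far: 40 -> 18 -> 23
Step 4: curr=23, set curr.next=prev(40) | reversed so far: 23 -> 40 -> 18 -> 23
Step 5: curr=3, set curr.next=prev(23) | reversed so far: 3 -> 23 -> 40 -> 18 -> 23

3 -> 23 -> 40 -> 18 -> 23 -> None


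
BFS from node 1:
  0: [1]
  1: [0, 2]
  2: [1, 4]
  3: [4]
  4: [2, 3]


Visit 1, enqueue [0, 2]
Visit 0, enqueue []
Visit 2, enqueue [4]
Visit 4, enqueue [3]
Visit 3, enqueue []

BFS order: [1, 0, 2, 4, 3]


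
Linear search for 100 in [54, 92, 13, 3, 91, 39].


i=0: 54!=100
i=1: 92!=100
i=2: 13!=100
i=3: 3!=100
i=4: 91!=100
i=5: 39!=100

Not found, 6 comps


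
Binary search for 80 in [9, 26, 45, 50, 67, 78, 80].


Step 1: lo=0, hi=6, mid=3, val=50
Step 2: lo=4, hi=6, mid=5, val=78
Step 3: lo=6, hi=6, mid=6, val=80

Found at index 6


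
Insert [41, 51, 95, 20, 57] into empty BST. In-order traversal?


Insert 41: root
Insert 51: R from 41
Insert 95: R from 41 -> R from 51
Insert 20: L from 41
Insert 57: R from 41 -> R from 51 -> L from 95

In-order: [20, 41, 51, 57, 95]


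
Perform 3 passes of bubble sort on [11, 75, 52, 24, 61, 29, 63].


Initial: [11, 75, 52, 24, 61, 29, 63]
Pass 1: [11, 52, 24, 61, 29, 63, 75] (5 swaps)
Pass 2: [11, 24, 52, 29, 61, 63, 75] (2 swaps)
Pass 3: [11, 24, 29, 52, 61, 63, 75] (1 swaps)

After 3 passes: [11, 24, 29, 52, 61, 63, 75]


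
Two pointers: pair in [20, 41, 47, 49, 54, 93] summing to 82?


lo=0(20)+hi=5(93)=113
lo=0(20)+hi=4(54)=74
lo=1(41)+hi=4(54)=95
lo=1(41)+hi=3(49)=90
lo=1(41)+hi=2(47)=88

No pair found


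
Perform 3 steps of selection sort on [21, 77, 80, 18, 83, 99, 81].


Initial: [21, 77, 80, 18, 83, 99, 81]
Step 1: min=18 at 3
  Swap: [18, 77, 80, 21, 83, 99, 81]
Step 2: min=21 at 3
  Swap: [18, 21, 80, 77, 83, 99, 81]
Step 3: min=77 at 3
  Swap: [18, 21, 77, 80, 83, 99, 81]

After 3 steps: [18, 21, 77, 80, 83, 99, 81]


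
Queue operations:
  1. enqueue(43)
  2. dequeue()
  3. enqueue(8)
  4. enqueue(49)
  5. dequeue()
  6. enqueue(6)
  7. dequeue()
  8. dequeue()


enqueue(43) -> [43]
dequeue()->43, []
enqueue(8) -> [8]
enqueue(49) -> [8, 49]
dequeue()->8, [49]
enqueue(6) -> [49, 6]
dequeue()->49, [6]
dequeue()->6, []

Final queue: []


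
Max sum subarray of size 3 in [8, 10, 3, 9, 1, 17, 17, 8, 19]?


[0:3]: 21
[1:4]: 22
[2:5]: 13
[3:6]: 27
[4:7]: 35
[5:8]: 42
[6:9]: 44

Max: 44 at [6:9]


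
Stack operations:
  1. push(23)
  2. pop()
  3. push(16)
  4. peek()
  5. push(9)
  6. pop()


push(23) -> [23]
pop()->23, []
push(16) -> [16]
peek()->16
push(9) -> [16, 9]
pop()->9, [16]

Final stack: [16]


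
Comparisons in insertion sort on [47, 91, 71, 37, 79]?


Algorithm: insertion sort
Input: [47, 91, 71, 37, 79]
Sorted: [37, 47, 71, 79, 91]

8


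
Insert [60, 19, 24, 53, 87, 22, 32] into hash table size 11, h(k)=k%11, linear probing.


Insert 60: h=5 -> slot 5
Insert 19: h=8 -> slot 8
Insert 24: h=2 -> slot 2
Insert 53: h=9 -> slot 9
Insert 87: h=10 -> slot 10
Insert 22: h=0 -> slot 0
Insert 32: h=10, 2 probes -> slot 1

Table: [22, 32, 24, None, None, 60, None, None, 19, 53, 87]
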